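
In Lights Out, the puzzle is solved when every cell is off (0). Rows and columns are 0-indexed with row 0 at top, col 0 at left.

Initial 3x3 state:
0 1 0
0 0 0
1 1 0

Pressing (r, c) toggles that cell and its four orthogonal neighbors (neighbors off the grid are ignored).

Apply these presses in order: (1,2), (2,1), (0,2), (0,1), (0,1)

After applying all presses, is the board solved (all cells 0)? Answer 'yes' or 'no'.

After press 1 at (1,2):
0 1 1
0 1 1
1 1 1

After press 2 at (2,1):
0 1 1
0 0 1
0 0 0

After press 3 at (0,2):
0 0 0
0 0 0
0 0 0

After press 4 at (0,1):
1 1 1
0 1 0
0 0 0

After press 5 at (0,1):
0 0 0
0 0 0
0 0 0

Lights still on: 0

Answer: yes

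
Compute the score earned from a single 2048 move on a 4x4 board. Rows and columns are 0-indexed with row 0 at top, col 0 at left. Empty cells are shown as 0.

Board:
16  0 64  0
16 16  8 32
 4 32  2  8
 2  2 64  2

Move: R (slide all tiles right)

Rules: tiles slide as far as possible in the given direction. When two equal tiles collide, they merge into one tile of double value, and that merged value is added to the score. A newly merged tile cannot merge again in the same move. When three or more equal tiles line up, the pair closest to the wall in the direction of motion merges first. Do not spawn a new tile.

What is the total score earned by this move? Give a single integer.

Slide right:
row 0: [16, 0, 64, 0] -> [0, 0, 16, 64]  score +0 (running 0)
row 1: [16, 16, 8, 32] -> [0, 32, 8, 32]  score +32 (running 32)
row 2: [4, 32, 2, 8] -> [4, 32, 2, 8]  score +0 (running 32)
row 3: [2, 2, 64, 2] -> [0, 4, 64, 2]  score +4 (running 36)
Board after move:
 0  0 16 64
 0 32  8 32
 4 32  2  8
 0  4 64  2

Answer: 36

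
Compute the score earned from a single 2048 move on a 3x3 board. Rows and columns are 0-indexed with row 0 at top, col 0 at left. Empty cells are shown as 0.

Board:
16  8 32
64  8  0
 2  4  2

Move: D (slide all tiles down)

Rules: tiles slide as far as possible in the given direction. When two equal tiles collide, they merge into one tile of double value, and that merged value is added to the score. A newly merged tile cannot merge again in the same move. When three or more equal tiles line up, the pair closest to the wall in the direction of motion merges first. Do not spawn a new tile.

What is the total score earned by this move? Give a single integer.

Answer: 16

Derivation:
Slide down:
col 0: [16, 64, 2] -> [16, 64, 2]  score +0 (running 0)
col 1: [8, 8, 4] -> [0, 16, 4]  score +16 (running 16)
col 2: [32, 0, 2] -> [0, 32, 2]  score +0 (running 16)
Board after move:
16  0  0
64 16 32
 2  4  2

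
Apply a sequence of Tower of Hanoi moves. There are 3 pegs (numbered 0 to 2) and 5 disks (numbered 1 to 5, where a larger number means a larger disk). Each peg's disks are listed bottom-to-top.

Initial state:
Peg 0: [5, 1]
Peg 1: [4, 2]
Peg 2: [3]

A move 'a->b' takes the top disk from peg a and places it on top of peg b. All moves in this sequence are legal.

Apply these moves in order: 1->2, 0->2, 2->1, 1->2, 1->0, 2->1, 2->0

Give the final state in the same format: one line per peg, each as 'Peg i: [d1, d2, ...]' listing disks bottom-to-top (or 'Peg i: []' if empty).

Answer: Peg 0: [5, 4, 2]
Peg 1: [1]
Peg 2: [3]

Derivation:
After move 1 (1->2):
Peg 0: [5, 1]
Peg 1: [4]
Peg 2: [3, 2]

After move 2 (0->2):
Peg 0: [5]
Peg 1: [4]
Peg 2: [3, 2, 1]

After move 3 (2->1):
Peg 0: [5]
Peg 1: [4, 1]
Peg 2: [3, 2]

After move 4 (1->2):
Peg 0: [5]
Peg 1: [4]
Peg 2: [3, 2, 1]

After move 5 (1->0):
Peg 0: [5, 4]
Peg 1: []
Peg 2: [3, 2, 1]

After move 6 (2->1):
Peg 0: [5, 4]
Peg 1: [1]
Peg 2: [3, 2]

After move 7 (2->0):
Peg 0: [5, 4, 2]
Peg 1: [1]
Peg 2: [3]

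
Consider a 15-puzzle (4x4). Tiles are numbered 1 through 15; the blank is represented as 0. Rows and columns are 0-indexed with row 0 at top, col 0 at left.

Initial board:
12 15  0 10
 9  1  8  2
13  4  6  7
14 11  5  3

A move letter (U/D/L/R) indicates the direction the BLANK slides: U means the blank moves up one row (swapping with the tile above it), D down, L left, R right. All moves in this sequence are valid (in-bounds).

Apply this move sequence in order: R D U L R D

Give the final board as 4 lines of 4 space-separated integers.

Answer: 12 15 10  2
 9  1  8  0
13  4  6  7
14 11  5  3

Derivation:
After move 1 (R):
12 15 10  0
 9  1  8  2
13  4  6  7
14 11  5  3

After move 2 (D):
12 15 10  2
 9  1  8  0
13  4  6  7
14 11  5  3

After move 3 (U):
12 15 10  0
 9  1  8  2
13  4  6  7
14 11  5  3

After move 4 (L):
12 15  0 10
 9  1  8  2
13  4  6  7
14 11  5  3

After move 5 (R):
12 15 10  0
 9  1  8  2
13  4  6  7
14 11  5  3

After move 6 (D):
12 15 10  2
 9  1  8  0
13  4  6  7
14 11  5  3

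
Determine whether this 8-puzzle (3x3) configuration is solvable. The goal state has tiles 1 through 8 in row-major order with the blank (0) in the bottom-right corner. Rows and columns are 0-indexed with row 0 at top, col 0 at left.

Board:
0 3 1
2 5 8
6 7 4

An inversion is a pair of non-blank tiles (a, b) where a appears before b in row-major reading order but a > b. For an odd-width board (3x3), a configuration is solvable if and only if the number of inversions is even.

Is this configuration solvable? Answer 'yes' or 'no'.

Answer: yes

Derivation:
Inversions (pairs i<j in row-major order where tile[i] > tile[j] > 0): 8
8 is even, so the puzzle is solvable.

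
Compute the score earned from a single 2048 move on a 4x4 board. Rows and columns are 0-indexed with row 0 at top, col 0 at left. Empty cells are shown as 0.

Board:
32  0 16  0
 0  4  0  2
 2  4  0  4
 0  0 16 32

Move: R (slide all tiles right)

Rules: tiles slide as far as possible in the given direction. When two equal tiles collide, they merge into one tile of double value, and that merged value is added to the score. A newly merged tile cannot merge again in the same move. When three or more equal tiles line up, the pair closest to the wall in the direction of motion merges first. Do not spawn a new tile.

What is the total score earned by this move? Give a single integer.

Answer: 8

Derivation:
Slide right:
row 0: [32, 0, 16, 0] -> [0, 0, 32, 16]  score +0 (running 0)
row 1: [0, 4, 0, 2] -> [0, 0, 4, 2]  score +0 (running 0)
row 2: [2, 4, 0, 4] -> [0, 0, 2, 8]  score +8 (running 8)
row 3: [0, 0, 16, 32] -> [0, 0, 16, 32]  score +0 (running 8)
Board after move:
 0  0 32 16
 0  0  4  2
 0  0  2  8
 0  0 16 32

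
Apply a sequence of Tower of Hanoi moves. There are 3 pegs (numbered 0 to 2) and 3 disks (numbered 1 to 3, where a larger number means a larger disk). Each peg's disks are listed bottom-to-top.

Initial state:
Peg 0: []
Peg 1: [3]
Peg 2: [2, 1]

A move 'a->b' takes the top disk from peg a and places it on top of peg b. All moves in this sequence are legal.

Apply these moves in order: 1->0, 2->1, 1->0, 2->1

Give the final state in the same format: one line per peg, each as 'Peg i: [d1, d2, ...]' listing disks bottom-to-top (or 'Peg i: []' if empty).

Answer: Peg 0: [3, 1]
Peg 1: [2]
Peg 2: []

Derivation:
After move 1 (1->0):
Peg 0: [3]
Peg 1: []
Peg 2: [2, 1]

After move 2 (2->1):
Peg 0: [3]
Peg 1: [1]
Peg 2: [2]

After move 3 (1->0):
Peg 0: [3, 1]
Peg 1: []
Peg 2: [2]

After move 4 (2->1):
Peg 0: [3, 1]
Peg 1: [2]
Peg 2: []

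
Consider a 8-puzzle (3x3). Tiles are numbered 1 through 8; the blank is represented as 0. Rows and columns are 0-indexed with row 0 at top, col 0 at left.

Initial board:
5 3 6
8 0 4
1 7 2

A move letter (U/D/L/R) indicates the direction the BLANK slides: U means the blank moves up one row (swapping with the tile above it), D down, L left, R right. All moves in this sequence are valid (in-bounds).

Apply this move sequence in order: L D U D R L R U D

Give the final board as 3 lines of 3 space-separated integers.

Answer: 5 3 6
1 8 4
7 0 2

Derivation:
After move 1 (L):
5 3 6
0 8 4
1 7 2

After move 2 (D):
5 3 6
1 8 4
0 7 2

After move 3 (U):
5 3 6
0 8 4
1 7 2

After move 4 (D):
5 3 6
1 8 4
0 7 2

After move 5 (R):
5 3 6
1 8 4
7 0 2

After move 6 (L):
5 3 6
1 8 4
0 7 2

After move 7 (R):
5 3 6
1 8 4
7 0 2

After move 8 (U):
5 3 6
1 0 4
7 8 2

After move 9 (D):
5 3 6
1 8 4
7 0 2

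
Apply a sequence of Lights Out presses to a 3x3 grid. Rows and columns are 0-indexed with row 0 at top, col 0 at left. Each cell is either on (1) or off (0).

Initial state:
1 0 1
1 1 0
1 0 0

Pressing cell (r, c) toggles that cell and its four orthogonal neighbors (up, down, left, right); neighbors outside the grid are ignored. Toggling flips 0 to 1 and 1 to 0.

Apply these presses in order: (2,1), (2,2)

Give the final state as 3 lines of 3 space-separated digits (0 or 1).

After press 1 at (2,1):
1 0 1
1 0 0
0 1 1

After press 2 at (2,2):
1 0 1
1 0 1
0 0 0

Answer: 1 0 1
1 0 1
0 0 0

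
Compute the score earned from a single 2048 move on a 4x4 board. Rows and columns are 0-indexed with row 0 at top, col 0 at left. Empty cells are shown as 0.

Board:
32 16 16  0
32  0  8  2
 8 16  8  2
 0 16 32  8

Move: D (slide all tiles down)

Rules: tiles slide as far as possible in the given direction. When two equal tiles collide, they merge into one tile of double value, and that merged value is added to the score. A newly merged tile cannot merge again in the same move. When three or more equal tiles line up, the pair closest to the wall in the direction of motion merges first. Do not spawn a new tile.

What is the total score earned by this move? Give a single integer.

Slide down:
col 0: [32, 32, 8, 0] -> [0, 0, 64, 8]  score +64 (running 64)
col 1: [16, 0, 16, 16] -> [0, 0, 16, 32]  score +32 (running 96)
col 2: [16, 8, 8, 32] -> [0, 16, 16, 32]  score +16 (running 112)
col 3: [0, 2, 2, 8] -> [0, 0, 4, 8]  score +4 (running 116)
Board after move:
 0  0  0  0
 0  0 16  0
64 16 16  4
 8 32 32  8

Answer: 116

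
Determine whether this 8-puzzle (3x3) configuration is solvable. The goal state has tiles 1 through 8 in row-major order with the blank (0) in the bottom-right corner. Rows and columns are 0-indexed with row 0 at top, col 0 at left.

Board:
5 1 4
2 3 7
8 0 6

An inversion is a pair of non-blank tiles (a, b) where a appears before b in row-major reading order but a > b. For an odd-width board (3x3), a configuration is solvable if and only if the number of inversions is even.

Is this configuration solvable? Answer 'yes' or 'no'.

Inversions (pairs i<j in row-major order where tile[i] > tile[j] > 0): 8
8 is even, so the puzzle is solvable.

Answer: yes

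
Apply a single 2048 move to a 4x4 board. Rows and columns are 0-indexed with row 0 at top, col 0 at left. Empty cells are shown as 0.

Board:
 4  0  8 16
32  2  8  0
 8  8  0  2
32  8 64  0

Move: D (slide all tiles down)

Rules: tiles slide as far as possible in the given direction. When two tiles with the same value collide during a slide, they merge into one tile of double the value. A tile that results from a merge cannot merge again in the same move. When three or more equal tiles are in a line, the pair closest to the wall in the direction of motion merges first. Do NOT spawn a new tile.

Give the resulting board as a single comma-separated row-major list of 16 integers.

Slide down:
col 0: [4, 32, 8, 32] -> [4, 32, 8, 32]
col 1: [0, 2, 8, 8] -> [0, 0, 2, 16]
col 2: [8, 8, 0, 64] -> [0, 0, 16, 64]
col 3: [16, 0, 2, 0] -> [0, 0, 16, 2]

Answer: 4, 0, 0, 0, 32, 0, 0, 0, 8, 2, 16, 16, 32, 16, 64, 2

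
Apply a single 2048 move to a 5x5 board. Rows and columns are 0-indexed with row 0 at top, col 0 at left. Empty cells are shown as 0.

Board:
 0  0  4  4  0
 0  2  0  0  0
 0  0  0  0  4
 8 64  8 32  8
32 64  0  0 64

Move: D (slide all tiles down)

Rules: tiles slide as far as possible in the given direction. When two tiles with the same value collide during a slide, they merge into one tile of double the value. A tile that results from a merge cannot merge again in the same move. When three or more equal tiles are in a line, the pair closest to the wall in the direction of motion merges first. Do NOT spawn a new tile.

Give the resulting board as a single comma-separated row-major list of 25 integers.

Answer: 0, 0, 0, 0, 0, 0, 0, 0, 0, 0, 0, 0, 0, 0, 4, 8, 2, 4, 4, 8, 32, 128, 8, 32, 64

Derivation:
Slide down:
col 0: [0, 0, 0, 8, 32] -> [0, 0, 0, 8, 32]
col 1: [0, 2, 0, 64, 64] -> [0, 0, 0, 2, 128]
col 2: [4, 0, 0, 8, 0] -> [0, 0, 0, 4, 8]
col 3: [4, 0, 0, 32, 0] -> [0, 0, 0, 4, 32]
col 4: [0, 0, 4, 8, 64] -> [0, 0, 4, 8, 64]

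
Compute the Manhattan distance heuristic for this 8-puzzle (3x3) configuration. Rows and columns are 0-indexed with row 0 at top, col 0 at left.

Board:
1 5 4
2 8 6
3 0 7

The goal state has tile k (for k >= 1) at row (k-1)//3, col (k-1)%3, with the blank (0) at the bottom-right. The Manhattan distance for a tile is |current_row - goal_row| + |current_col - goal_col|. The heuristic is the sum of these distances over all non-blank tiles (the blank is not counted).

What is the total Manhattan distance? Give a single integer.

Tile 1: at (0,0), goal (0,0), distance |0-0|+|0-0| = 0
Tile 5: at (0,1), goal (1,1), distance |0-1|+|1-1| = 1
Tile 4: at (0,2), goal (1,0), distance |0-1|+|2-0| = 3
Tile 2: at (1,0), goal (0,1), distance |1-0|+|0-1| = 2
Tile 8: at (1,1), goal (2,1), distance |1-2|+|1-1| = 1
Tile 6: at (1,2), goal (1,2), distance |1-1|+|2-2| = 0
Tile 3: at (2,0), goal (0,2), distance |2-0|+|0-2| = 4
Tile 7: at (2,2), goal (2,0), distance |2-2|+|2-0| = 2
Sum: 0 + 1 + 3 + 2 + 1 + 0 + 4 + 2 = 13

Answer: 13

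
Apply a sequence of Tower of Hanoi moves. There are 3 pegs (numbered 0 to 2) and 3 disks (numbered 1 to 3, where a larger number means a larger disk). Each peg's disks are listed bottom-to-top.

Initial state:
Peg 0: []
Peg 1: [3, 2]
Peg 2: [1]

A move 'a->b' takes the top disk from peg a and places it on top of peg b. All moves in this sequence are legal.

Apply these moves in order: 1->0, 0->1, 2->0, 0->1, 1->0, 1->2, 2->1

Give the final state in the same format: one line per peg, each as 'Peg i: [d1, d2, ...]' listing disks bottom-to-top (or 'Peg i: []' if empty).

Answer: Peg 0: [1]
Peg 1: [3, 2]
Peg 2: []

Derivation:
After move 1 (1->0):
Peg 0: [2]
Peg 1: [3]
Peg 2: [1]

After move 2 (0->1):
Peg 0: []
Peg 1: [3, 2]
Peg 2: [1]

After move 3 (2->0):
Peg 0: [1]
Peg 1: [3, 2]
Peg 2: []

After move 4 (0->1):
Peg 0: []
Peg 1: [3, 2, 1]
Peg 2: []

After move 5 (1->0):
Peg 0: [1]
Peg 1: [3, 2]
Peg 2: []

After move 6 (1->2):
Peg 0: [1]
Peg 1: [3]
Peg 2: [2]

After move 7 (2->1):
Peg 0: [1]
Peg 1: [3, 2]
Peg 2: []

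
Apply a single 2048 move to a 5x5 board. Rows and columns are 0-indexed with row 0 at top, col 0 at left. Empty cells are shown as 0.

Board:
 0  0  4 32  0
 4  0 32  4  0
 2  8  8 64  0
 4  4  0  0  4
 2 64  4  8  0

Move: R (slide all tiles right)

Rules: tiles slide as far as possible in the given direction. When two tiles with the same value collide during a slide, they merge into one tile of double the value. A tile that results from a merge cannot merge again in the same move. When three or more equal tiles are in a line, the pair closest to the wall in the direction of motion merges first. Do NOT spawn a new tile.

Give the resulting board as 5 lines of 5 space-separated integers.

Slide right:
row 0: [0, 0, 4, 32, 0] -> [0, 0, 0, 4, 32]
row 1: [4, 0, 32, 4, 0] -> [0, 0, 4, 32, 4]
row 2: [2, 8, 8, 64, 0] -> [0, 0, 2, 16, 64]
row 3: [4, 4, 0, 0, 4] -> [0, 0, 0, 4, 8]
row 4: [2, 64, 4, 8, 0] -> [0, 2, 64, 4, 8]

Answer:  0  0  0  4 32
 0  0  4 32  4
 0  0  2 16 64
 0  0  0  4  8
 0  2 64  4  8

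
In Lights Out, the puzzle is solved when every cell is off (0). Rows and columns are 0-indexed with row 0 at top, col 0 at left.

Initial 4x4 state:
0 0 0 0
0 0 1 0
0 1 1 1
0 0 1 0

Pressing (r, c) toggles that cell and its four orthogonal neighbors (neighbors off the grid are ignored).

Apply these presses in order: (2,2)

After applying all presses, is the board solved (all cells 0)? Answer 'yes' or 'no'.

After press 1 at (2,2):
0 0 0 0
0 0 0 0
0 0 0 0
0 0 0 0

Lights still on: 0

Answer: yes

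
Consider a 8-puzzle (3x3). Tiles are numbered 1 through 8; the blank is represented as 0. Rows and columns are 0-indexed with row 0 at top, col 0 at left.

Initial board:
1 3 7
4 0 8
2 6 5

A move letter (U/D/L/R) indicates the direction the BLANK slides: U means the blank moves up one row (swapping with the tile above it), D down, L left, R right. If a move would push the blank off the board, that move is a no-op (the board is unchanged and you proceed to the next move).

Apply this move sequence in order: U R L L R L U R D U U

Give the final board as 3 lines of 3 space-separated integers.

Answer: 1 0 7
4 3 8
2 6 5

Derivation:
After move 1 (U):
1 0 7
4 3 8
2 6 5

After move 2 (R):
1 7 0
4 3 8
2 6 5

After move 3 (L):
1 0 7
4 3 8
2 6 5

After move 4 (L):
0 1 7
4 3 8
2 6 5

After move 5 (R):
1 0 7
4 3 8
2 6 5

After move 6 (L):
0 1 7
4 3 8
2 6 5

After move 7 (U):
0 1 7
4 3 8
2 6 5

After move 8 (R):
1 0 7
4 3 8
2 6 5

After move 9 (D):
1 3 7
4 0 8
2 6 5

After move 10 (U):
1 0 7
4 3 8
2 6 5

After move 11 (U):
1 0 7
4 3 8
2 6 5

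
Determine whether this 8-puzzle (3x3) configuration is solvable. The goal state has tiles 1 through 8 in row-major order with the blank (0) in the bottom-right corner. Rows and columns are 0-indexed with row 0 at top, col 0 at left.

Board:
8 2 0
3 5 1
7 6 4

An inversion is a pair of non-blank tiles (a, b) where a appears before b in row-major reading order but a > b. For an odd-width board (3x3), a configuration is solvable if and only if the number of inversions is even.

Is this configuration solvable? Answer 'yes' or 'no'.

Inversions (pairs i<j in row-major order where tile[i] > tile[j] > 0): 14
14 is even, so the puzzle is solvable.

Answer: yes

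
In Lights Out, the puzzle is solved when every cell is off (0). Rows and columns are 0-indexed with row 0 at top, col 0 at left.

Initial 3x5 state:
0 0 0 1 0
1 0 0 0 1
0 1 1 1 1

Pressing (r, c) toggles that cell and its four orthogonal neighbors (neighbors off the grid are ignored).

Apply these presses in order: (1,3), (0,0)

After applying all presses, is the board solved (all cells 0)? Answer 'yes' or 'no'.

After press 1 at (1,3):
0 0 0 0 0
1 0 1 1 0
0 1 1 0 1

After press 2 at (0,0):
1 1 0 0 0
0 0 1 1 0
0 1 1 0 1

Lights still on: 7

Answer: no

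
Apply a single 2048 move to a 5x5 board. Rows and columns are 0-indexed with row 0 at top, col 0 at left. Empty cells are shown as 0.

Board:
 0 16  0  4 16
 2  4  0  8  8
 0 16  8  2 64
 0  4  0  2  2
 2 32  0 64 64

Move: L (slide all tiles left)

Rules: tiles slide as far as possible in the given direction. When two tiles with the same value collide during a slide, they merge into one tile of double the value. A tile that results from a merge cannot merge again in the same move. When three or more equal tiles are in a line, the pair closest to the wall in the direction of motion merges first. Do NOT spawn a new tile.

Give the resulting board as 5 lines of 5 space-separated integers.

Slide left:
row 0: [0, 16, 0, 4, 16] -> [16, 4, 16, 0, 0]
row 1: [2, 4, 0, 8, 8] -> [2, 4, 16, 0, 0]
row 2: [0, 16, 8, 2, 64] -> [16, 8, 2, 64, 0]
row 3: [0, 4, 0, 2, 2] -> [4, 4, 0, 0, 0]
row 4: [2, 32, 0, 64, 64] -> [2, 32, 128, 0, 0]

Answer:  16   4  16   0   0
  2   4  16   0   0
 16   8   2  64   0
  4   4   0   0   0
  2  32 128   0   0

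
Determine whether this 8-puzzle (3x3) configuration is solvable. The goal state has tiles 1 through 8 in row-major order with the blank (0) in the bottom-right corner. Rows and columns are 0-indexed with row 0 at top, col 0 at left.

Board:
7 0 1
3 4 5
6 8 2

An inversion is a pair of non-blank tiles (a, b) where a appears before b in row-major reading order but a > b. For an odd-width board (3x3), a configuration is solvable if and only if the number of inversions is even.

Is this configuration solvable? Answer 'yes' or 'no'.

Inversions (pairs i<j in row-major order where tile[i] > tile[j] > 0): 11
11 is odd, so the puzzle is not solvable.

Answer: no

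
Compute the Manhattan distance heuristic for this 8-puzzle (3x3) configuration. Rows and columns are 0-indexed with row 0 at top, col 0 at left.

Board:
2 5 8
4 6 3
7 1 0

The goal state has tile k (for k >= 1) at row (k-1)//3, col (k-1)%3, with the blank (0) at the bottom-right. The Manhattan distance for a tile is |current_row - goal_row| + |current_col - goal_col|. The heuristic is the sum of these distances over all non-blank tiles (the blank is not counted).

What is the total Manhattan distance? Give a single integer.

Tile 2: at (0,0), goal (0,1), distance |0-0|+|0-1| = 1
Tile 5: at (0,1), goal (1,1), distance |0-1|+|1-1| = 1
Tile 8: at (0,2), goal (2,1), distance |0-2|+|2-1| = 3
Tile 4: at (1,0), goal (1,0), distance |1-1|+|0-0| = 0
Tile 6: at (1,1), goal (1,2), distance |1-1|+|1-2| = 1
Tile 3: at (1,2), goal (0,2), distance |1-0|+|2-2| = 1
Tile 7: at (2,0), goal (2,0), distance |2-2|+|0-0| = 0
Tile 1: at (2,1), goal (0,0), distance |2-0|+|1-0| = 3
Sum: 1 + 1 + 3 + 0 + 1 + 1 + 0 + 3 = 10

Answer: 10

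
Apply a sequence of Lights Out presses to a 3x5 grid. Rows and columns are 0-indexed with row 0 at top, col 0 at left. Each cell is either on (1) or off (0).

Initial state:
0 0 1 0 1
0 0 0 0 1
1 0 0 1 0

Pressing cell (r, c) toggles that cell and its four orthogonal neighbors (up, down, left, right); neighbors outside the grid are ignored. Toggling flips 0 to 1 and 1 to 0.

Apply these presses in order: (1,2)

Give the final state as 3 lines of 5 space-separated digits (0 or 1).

Answer: 0 0 0 0 1
0 1 1 1 1
1 0 1 1 0

Derivation:
After press 1 at (1,2):
0 0 0 0 1
0 1 1 1 1
1 0 1 1 0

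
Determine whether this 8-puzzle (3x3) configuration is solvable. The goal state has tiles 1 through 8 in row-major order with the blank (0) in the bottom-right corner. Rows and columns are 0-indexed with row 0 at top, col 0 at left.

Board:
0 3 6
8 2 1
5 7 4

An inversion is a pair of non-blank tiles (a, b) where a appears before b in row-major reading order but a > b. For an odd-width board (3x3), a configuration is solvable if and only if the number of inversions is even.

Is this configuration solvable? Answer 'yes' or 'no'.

Inversions (pairs i<j in row-major order where tile[i] > tile[j] > 0): 14
14 is even, so the puzzle is solvable.

Answer: yes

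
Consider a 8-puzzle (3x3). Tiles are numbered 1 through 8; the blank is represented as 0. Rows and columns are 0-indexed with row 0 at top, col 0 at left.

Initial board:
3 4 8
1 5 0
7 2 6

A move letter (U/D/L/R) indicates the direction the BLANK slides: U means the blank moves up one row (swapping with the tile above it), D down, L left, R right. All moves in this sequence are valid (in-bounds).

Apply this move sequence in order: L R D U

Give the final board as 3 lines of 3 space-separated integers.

Answer: 3 4 8
1 5 0
7 2 6

Derivation:
After move 1 (L):
3 4 8
1 0 5
7 2 6

After move 2 (R):
3 4 8
1 5 0
7 2 6

After move 3 (D):
3 4 8
1 5 6
7 2 0

After move 4 (U):
3 4 8
1 5 0
7 2 6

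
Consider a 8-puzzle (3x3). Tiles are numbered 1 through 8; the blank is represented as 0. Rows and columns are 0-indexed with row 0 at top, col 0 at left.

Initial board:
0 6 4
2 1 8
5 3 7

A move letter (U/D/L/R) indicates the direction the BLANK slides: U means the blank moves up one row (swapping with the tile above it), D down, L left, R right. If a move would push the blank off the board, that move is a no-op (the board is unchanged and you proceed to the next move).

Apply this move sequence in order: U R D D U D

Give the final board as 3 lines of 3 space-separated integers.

After move 1 (U):
0 6 4
2 1 8
5 3 7

After move 2 (R):
6 0 4
2 1 8
5 3 7

After move 3 (D):
6 1 4
2 0 8
5 3 7

After move 4 (D):
6 1 4
2 3 8
5 0 7

After move 5 (U):
6 1 4
2 0 8
5 3 7

After move 6 (D):
6 1 4
2 3 8
5 0 7

Answer: 6 1 4
2 3 8
5 0 7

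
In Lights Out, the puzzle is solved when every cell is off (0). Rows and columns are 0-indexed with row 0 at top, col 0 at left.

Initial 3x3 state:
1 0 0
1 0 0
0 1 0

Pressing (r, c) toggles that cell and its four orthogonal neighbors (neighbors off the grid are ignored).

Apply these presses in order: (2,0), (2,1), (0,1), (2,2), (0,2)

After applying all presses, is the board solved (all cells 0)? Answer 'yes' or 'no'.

Answer: yes

Derivation:
After press 1 at (2,0):
1 0 0
0 0 0
1 0 0

After press 2 at (2,1):
1 0 0
0 1 0
0 1 1

After press 3 at (0,1):
0 1 1
0 0 0
0 1 1

After press 4 at (2,2):
0 1 1
0 0 1
0 0 0

After press 5 at (0,2):
0 0 0
0 0 0
0 0 0

Lights still on: 0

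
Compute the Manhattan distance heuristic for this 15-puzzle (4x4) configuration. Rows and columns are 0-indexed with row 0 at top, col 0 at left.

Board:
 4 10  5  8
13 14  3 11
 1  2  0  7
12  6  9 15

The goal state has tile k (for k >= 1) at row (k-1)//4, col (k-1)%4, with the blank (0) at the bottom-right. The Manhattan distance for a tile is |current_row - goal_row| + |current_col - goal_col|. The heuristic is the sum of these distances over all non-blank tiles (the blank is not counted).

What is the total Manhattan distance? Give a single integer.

Tile 4: at (0,0), goal (0,3), distance |0-0|+|0-3| = 3
Tile 10: at (0,1), goal (2,1), distance |0-2|+|1-1| = 2
Tile 5: at (0,2), goal (1,0), distance |0-1|+|2-0| = 3
Tile 8: at (0,3), goal (1,3), distance |0-1|+|3-3| = 1
Tile 13: at (1,0), goal (3,0), distance |1-3|+|0-0| = 2
Tile 14: at (1,1), goal (3,1), distance |1-3|+|1-1| = 2
Tile 3: at (1,2), goal (0,2), distance |1-0|+|2-2| = 1
Tile 11: at (1,3), goal (2,2), distance |1-2|+|3-2| = 2
Tile 1: at (2,0), goal (0,0), distance |2-0|+|0-0| = 2
Tile 2: at (2,1), goal (0,1), distance |2-0|+|1-1| = 2
Tile 7: at (2,3), goal (1,2), distance |2-1|+|3-2| = 2
Tile 12: at (3,0), goal (2,3), distance |3-2|+|0-3| = 4
Tile 6: at (3,1), goal (1,1), distance |3-1|+|1-1| = 2
Tile 9: at (3,2), goal (2,0), distance |3-2|+|2-0| = 3
Tile 15: at (3,3), goal (3,2), distance |3-3|+|3-2| = 1
Sum: 3 + 2 + 3 + 1 + 2 + 2 + 1 + 2 + 2 + 2 + 2 + 4 + 2 + 3 + 1 = 32

Answer: 32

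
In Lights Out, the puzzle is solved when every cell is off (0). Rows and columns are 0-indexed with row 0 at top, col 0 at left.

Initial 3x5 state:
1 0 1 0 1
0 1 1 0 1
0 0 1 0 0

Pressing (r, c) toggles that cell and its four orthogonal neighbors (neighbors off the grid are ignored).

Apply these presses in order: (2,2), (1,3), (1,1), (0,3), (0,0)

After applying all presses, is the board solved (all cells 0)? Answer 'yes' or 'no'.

Answer: yes

Derivation:
After press 1 at (2,2):
1 0 1 0 1
0 1 0 0 1
0 1 0 1 0

After press 2 at (1,3):
1 0 1 1 1
0 1 1 1 0
0 1 0 0 0

After press 3 at (1,1):
1 1 1 1 1
1 0 0 1 0
0 0 0 0 0

After press 4 at (0,3):
1 1 0 0 0
1 0 0 0 0
0 0 0 0 0

After press 5 at (0,0):
0 0 0 0 0
0 0 0 0 0
0 0 0 0 0

Lights still on: 0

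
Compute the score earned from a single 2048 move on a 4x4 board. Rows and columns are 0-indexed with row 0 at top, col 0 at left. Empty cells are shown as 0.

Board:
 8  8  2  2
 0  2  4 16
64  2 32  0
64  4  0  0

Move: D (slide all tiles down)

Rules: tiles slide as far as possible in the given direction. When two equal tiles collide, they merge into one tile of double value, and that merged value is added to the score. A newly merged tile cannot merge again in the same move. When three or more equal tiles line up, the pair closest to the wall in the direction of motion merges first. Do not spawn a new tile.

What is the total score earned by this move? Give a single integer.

Answer: 132

Derivation:
Slide down:
col 0: [8, 0, 64, 64] -> [0, 0, 8, 128]  score +128 (running 128)
col 1: [8, 2, 2, 4] -> [0, 8, 4, 4]  score +4 (running 132)
col 2: [2, 4, 32, 0] -> [0, 2, 4, 32]  score +0 (running 132)
col 3: [2, 16, 0, 0] -> [0, 0, 2, 16]  score +0 (running 132)
Board after move:
  0   0   0   0
  0   8   2   0
  8   4   4   2
128   4  32  16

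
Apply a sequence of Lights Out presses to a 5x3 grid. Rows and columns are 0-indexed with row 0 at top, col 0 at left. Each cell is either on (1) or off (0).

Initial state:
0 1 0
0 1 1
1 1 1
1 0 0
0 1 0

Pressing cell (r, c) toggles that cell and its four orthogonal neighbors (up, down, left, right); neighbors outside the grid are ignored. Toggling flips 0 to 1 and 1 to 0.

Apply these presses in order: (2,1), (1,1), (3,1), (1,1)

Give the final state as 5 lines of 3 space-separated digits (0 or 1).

Answer: 0 1 0
0 0 1
0 1 0
0 0 1
0 0 0

Derivation:
After press 1 at (2,1):
0 1 0
0 0 1
0 0 0
1 1 0
0 1 0

After press 2 at (1,1):
0 0 0
1 1 0
0 1 0
1 1 0
0 1 0

After press 3 at (3,1):
0 0 0
1 1 0
0 0 0
0 0 1
0 0 0

After press 4 at (1,1):
0 1 0
0 0 1
0 1 0
0 0 1
0 0 0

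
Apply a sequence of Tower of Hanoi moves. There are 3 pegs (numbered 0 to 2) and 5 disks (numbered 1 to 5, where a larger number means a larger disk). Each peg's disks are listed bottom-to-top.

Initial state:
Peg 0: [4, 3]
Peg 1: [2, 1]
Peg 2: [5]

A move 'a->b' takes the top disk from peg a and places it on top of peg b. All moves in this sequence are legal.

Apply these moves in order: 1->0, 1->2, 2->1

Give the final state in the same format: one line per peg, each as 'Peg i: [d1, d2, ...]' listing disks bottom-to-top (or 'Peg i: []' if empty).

After move 1 (1->0):
Peg 0: [4, 3, 1]
Peg 1: [2]
Peg 2: [5]

After move 2 (1->2):
Peg 0: [4, 3, 1]
Peg 1: []
Peg 2: [5, 2]

After move 3 (2->1):
Peg 0: [4, 3, 1]
Peg 1: [2]
Peg 2: [5]

Answer: Peg 0: [4, 3, 1]
Peg 1: [2]
Peg 2: [5]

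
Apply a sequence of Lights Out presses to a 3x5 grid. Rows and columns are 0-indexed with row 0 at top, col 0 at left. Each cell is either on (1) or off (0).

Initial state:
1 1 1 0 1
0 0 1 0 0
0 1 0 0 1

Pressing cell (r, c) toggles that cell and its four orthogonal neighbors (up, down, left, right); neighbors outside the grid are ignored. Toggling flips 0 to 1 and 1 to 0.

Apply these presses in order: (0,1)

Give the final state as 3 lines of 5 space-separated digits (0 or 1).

After press 1 at (0,1):
0 0 0 0 1
0 1 1 0 0
0 1 0 0 1

Answer: 0 0 0 0 1
0 1 1 0 0
0 1 0 0 1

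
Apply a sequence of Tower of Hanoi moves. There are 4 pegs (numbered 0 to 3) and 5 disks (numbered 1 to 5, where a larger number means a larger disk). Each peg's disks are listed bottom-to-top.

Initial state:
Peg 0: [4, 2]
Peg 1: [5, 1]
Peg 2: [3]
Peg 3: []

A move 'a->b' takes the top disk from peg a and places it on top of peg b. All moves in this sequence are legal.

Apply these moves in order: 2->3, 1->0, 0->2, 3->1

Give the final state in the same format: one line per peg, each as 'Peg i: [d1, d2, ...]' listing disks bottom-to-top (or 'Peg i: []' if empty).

Answer: Peg 0: [4, 2]
Peg 1: [5, 3]
Peg 2: [1]
Peg 3: []

Derivation:
After move 1 (2->3):
Peg 0: [4, 2]
Peg 1: [5, 1]
Peg 2: []
Peg 3: [3]

After move 2 (1->0):
Peg 0: [4, 2, 1]
Peg 1: [5]
Peg 2: []
Peg 3: [3]

After move 3 (0->2):
Peg 0: [4, 2]
Peg 1: [5]
Peg 2: [1]
Peg 3: [3]

After move 4 (3->1):
Peg 0: [4, 2]
Peg 1: [5, 3]
Peg 2: [1]
Peg 3: []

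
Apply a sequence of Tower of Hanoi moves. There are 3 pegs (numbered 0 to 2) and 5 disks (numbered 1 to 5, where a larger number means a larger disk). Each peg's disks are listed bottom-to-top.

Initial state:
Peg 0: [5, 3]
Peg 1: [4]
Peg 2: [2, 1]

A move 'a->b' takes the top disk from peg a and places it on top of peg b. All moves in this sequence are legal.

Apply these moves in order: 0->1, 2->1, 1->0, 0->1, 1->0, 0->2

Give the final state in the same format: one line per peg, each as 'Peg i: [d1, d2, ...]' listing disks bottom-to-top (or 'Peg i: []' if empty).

Answer: Peg 0: [5]
Peg 1: [4, 3]
Peg 2: [2, 1]

Derivation:
After move 1 (0->1):
Peg 0: [5]
Peg 1: [4, 3]
Peg 2: [2, 1]

After move 2 (2->1):
Peg 0: [5]
Peg 1: [4, 3, 1]
Peg 2: [2]

After move 3 (1->0):
Peg 0: [5, 1]
Peg 1: [4, 3]
Peg 2: [2]

After move 4 (0->1):
Peg 0: [5]
Peg 1: [4, 3, 1]
Peg 2: [2]

After move 5 (1->0):
Peg 0: [5, 1]
Peg 1: [4, 3]
Peg 2: [2]

After move 6 (0->2):
Peg 0: [5]
Peg 1: [4, 3]
Peg 2: [2, 1]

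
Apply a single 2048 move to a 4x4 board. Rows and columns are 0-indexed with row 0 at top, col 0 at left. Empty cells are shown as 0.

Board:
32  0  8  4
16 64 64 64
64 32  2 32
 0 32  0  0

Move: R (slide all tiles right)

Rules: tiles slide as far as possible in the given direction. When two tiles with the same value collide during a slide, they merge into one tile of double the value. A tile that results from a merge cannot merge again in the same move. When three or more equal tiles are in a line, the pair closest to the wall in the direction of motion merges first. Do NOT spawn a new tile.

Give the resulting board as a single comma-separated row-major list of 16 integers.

Answer: 0, 32, 8, 4, 0, 16, 64, 128, 64, 32, 2, 32, 0, 0, 0, 32

Derivation:
Slide right:
row 0: [32, 0, 8, 4] -> [0, 32, 8, 4]
row 1: [16, 64, 64, 64] -> [0, 16, 64, 128]
row 2: [64, 32, 2, 32] -> [64, 32, 2, 32]
row 3: [0, 32, 0, 0] -> [0, 0, 0, 32]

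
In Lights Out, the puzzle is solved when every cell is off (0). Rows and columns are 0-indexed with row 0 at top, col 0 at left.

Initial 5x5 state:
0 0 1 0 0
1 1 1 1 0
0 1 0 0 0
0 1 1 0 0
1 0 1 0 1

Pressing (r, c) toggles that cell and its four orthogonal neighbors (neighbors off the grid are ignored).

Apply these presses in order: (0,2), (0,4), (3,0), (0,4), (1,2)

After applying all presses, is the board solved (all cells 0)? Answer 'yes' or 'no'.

After press 1 at (0,2):
0 1 0 1 0
1 1 0 1 0
0 1 0 0 0
0 1 1 0 0
1 0 1 0 1

After press 2 at (0,4):
0 1 0 0 1
1 1 0 1 1
0 1 0 0 0
0 1 1 0 0
1 0 1 0 1

After press 3 at (3,0):
0 1 0 0 1
1 1 0 1 1
1 1 0 0 0
1 0 1 0 0
0 0 1 0 1

After press 4 at (0,4):
0 1 0 1 0
1 1 0 1 0
1 1 0 0 0
1 0 1 0 0
0 0 1 0 1

After press 5 at (1,2):
0 1 1 1 0
1 0 1 0 0
1 1 1 0 0
1 0 1 0 0
0 0 1 0 1

Lights still on: 12

Answer: no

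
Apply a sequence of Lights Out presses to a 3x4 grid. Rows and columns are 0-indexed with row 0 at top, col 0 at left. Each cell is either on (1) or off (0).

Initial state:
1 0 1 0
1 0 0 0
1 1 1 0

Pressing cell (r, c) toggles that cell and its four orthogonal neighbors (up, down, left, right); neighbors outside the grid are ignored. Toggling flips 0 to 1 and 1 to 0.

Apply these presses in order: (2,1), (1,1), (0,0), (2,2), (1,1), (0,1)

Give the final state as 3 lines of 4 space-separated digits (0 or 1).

Answer: 1 0 0 0
0 0 1 0
0 1 1 1

Derivation:
After press 1 at (2,1):
1 0 1 0
1 1 0 0
0 0 0 0

After press 2 at (1,1):
1 1 1 0
0 0 1 0
0 1 0 0

After press 3 at (0,0):
0 0 1 0
1 0 1 0
0 1 0 0

After press 4 at (2,2):
0 0 1 0
1 0 0 0
0 0 1 1

After press 5 at (1,1):
0 1 1 0
0 1 1 0
0 1 1 1

After press 6 at (0,1):
1 0 0 0
0 0 1 0
0 1 1 1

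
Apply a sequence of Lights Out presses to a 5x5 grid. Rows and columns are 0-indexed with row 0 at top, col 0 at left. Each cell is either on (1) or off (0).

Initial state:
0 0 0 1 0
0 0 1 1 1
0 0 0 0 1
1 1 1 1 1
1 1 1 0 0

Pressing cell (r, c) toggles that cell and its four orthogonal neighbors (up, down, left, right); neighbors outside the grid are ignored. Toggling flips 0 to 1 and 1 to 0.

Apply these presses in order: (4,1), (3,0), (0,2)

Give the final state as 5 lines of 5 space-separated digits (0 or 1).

Answer: 0 1 1 0 0
0 0 0 1 1
1 0 0 0 1
0 1 1 1 1
1 0 0 0 0

Derivation:
After press 1 at (4,1):
0 0 0 1 0
0 0 1 1 1
0 0 0 0 1
1 0 1 1 1
0 0 0 0 0

After press 2 at (3,0):
0 0 0 1 0
0 0 1 1 1
1 0 0 0 1
0 1 1 1 1
1 0 0 0 0

After press 3 at (0,2):
0 1 1 0 0
0 0 0 1 1
1 0 0 0 1
0 1 1 1 1
1 0 0 0 0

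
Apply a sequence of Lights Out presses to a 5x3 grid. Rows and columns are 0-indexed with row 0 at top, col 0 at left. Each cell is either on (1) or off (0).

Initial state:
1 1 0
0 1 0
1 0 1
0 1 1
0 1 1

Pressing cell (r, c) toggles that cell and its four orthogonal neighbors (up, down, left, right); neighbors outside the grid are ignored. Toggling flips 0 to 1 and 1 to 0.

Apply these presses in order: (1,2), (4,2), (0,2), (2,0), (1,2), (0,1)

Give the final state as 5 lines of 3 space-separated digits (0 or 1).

After press 1 at (1,2):
1 1 1
0 0 1
1 0 0
0 1 1
0 1 1

After press 2 at (4,2):
1 1 1
0 0 1
1 0 0
0 1 0
0 0 0

After press 3 at (0,2):
1 0 0
0 0 0
1 0 0
0 1 0
0 0 0

After press 4 at (2,0):
1 0 0
1 0 0
0 1 0
1 1 0
0 0 0

After press 5 at (1,2):
1 0 1
1 1 1
0 1 1
1 1 0
0 0 0

After press 6 at (0,1):
0 1 0
1 0 1
0 1 1
1 1 0
0 0 0

Answer: 0 1 0
1 0 1
0 1 1
1 1 0
0 0 0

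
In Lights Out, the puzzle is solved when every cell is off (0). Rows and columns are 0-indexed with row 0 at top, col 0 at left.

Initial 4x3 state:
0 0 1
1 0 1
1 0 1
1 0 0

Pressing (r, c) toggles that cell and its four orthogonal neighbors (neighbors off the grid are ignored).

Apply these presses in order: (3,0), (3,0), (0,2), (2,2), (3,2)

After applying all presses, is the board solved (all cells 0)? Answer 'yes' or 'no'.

Answer: no

Derivation:
After press 1 at (3,0):
0 0 1
1 0 1
0 0 1
0 1 0

After press 2 at (3,0):
0 0 1
1 0 1
1 0 1
1 0 0

After press 3 at (0,2):
0 1 0
1 0 0
1 0 1
1 0 0

After press 4 at (2,2):
0 1 0
1 0 1
1 1 0
1 0 1

After press 5 at (3,2):
0 1 0
1 0 1
1 1 1
1 1 0

Lights still on: 8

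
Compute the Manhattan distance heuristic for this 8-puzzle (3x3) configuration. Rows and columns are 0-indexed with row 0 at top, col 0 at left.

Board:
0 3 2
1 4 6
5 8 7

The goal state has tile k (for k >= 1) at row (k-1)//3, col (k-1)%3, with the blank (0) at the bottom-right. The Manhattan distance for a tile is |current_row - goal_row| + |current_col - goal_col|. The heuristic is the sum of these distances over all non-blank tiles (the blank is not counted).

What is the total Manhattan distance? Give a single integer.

Tile 3: (0,1)->(0,2) = 1
Tile 2: (0,2)->(0,1) = 1
Tile 1: (1,0)->(0,0) = 1
Tile 4: (1,1)->(1,0) = 1
Tile 6: (1,2)->(1,2) = 0
Tile 5: (2,0)->(1,1) = 2
Tile 8: (2,1)->(2,1) = 0
Tile 7: (2,2)->(2,0) = 2
Sum: 1 + 1 + 1 + 1 + 0 + 2 + 0 + 2 = 8

Answer: 8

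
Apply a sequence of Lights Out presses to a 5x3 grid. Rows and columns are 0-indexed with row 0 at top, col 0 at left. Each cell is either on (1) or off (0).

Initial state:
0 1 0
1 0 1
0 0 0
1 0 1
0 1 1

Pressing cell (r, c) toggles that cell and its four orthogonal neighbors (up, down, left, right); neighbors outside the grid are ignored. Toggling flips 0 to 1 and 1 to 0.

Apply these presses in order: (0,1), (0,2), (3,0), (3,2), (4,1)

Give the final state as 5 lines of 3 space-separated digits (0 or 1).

After press 1 at (0,1):
1 0 1
1 1 1
0 0 0
1 0 1
0 1 1

After press 2 at (0,2):
1 1 0
1 1 0
0 0 0
1 0 1
0 1 1

After press 3 at (3,0):
1 1 0
1 1 0
1 0 0
0 1 1
1 1 1

After press 4 at (3,2):
1 1 0
1 1 0
1 0 1
0 0 0
1 1 0

After press 5 at (4,1):
1 1 0
1 1 0
1 0 1
0 1 0
0 0 1

Answer: 1 1 0
1 1 0
1 0 1
0 1 0
0 0 1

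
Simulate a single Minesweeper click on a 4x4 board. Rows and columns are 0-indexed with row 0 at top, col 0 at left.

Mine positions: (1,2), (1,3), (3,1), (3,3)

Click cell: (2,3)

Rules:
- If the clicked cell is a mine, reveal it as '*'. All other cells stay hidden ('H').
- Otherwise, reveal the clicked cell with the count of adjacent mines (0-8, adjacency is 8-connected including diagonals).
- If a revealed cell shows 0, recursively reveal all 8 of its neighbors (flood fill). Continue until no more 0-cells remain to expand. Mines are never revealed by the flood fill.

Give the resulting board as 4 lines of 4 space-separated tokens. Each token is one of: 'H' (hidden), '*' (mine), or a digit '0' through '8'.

H H H H
H H H H
H H H 3
H H H H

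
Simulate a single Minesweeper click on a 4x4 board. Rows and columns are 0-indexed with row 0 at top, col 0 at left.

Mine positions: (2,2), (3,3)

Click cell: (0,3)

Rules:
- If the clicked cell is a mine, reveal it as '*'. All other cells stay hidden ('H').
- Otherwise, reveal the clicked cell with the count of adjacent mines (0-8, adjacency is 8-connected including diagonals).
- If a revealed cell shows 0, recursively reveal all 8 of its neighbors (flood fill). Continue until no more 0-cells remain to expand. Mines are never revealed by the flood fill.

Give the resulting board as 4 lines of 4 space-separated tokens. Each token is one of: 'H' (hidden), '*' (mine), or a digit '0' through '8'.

0 0 0 0
0 1 1 1
0 1 H H
0 1 H H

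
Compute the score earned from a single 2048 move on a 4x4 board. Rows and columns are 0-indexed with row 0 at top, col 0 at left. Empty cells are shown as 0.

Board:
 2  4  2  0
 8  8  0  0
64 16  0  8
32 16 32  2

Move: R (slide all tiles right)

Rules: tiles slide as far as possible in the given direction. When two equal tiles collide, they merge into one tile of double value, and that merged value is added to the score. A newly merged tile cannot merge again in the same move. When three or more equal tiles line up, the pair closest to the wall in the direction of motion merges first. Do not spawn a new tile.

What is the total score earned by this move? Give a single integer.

Slide right:
row 0: [2, 4, 2, 0] -> [0, 2, 4, 2]  score +0 (running 0)
row 1: [8, 8, 0, 0] -> [0, 0, 0, 16]  score +16 (running 16)
row 2: [64, 16, 0, 8] -> [0, 64, 16, 8]  score +0 (running 16)
row 3: [32, 16, 32, 2] -> [32, 16, 32, 2]  score +0 (running 16)
Board after move:
 0  2  4  2
 0  0  0 16
 0 64 16  8
32 16 32  2

Answer: 16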